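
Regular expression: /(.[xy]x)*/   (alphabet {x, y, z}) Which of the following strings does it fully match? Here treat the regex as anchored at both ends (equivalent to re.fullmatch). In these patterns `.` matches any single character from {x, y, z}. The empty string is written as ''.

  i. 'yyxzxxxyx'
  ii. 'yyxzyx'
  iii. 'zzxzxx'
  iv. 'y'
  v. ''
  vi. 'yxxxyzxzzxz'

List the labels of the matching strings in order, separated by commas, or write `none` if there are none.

i, ii, v

i → match
ii → match
iii → no match
iv → no match
v → match
vi → no match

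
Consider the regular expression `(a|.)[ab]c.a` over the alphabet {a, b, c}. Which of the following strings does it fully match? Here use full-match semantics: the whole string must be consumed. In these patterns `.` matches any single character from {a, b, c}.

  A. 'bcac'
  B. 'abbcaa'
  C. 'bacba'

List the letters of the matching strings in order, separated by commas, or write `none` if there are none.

C

A → no match — must end with 'a'
B → no match
C → match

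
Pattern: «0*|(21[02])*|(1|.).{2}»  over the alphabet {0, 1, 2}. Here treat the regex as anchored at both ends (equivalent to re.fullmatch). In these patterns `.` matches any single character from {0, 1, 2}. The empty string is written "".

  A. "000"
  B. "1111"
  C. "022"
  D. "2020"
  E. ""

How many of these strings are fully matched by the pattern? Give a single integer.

3

A → match
B → no match
C → match
D → no match
E → match
Total matched: 3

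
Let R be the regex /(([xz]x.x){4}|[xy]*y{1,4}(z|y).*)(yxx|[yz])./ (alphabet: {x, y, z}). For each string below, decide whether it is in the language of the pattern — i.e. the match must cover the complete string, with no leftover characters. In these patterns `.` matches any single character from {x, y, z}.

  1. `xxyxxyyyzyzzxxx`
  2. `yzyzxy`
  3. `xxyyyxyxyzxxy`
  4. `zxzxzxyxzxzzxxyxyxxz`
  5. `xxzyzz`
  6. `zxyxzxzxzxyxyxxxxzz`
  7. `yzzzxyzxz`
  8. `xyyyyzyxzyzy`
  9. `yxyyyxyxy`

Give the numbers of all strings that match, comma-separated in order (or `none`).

8

1 → no match
2 → no match
3 → no match
4 → no match
5 → no match
6 → no match
7 → no match
8 → match
9 → no match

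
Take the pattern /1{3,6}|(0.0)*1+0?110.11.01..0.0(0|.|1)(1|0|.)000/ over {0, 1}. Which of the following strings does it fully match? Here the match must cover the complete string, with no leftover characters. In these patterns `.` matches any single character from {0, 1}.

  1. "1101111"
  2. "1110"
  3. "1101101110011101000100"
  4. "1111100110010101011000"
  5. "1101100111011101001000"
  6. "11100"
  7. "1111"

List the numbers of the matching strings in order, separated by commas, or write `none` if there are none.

1 → no match
2 → no match
3 → no match
4 → match
5 → match
6 → no match
7 → match

4, 5, 7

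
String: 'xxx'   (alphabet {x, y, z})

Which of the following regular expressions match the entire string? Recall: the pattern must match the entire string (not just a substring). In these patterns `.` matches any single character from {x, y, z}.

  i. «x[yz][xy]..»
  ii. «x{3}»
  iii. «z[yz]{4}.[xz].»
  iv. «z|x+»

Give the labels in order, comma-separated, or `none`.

i → no match
ii → match
iii → no match — must start with 'z'
iv → match

ii, iv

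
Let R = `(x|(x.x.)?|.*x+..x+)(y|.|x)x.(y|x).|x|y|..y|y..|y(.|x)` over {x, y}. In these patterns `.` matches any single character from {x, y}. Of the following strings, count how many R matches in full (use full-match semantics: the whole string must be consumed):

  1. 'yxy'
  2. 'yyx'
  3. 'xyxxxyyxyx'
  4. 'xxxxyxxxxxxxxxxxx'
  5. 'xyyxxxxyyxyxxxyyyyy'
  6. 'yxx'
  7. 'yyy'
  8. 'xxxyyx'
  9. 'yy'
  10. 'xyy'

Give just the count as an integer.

8

1 → match
2 → match
3 → no match
4 → match
5 → no match
6 → match
7 → match
8 → match
9 → match
10 → match
Total matched: 8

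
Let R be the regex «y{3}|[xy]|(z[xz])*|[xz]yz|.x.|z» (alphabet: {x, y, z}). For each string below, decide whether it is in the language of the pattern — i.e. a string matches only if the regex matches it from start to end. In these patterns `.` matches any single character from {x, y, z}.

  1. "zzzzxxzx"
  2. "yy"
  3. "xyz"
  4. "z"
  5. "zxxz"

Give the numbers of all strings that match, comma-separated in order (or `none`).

3, 4

1 → no match
2 → no match
3 → match
4 → match
5 → no match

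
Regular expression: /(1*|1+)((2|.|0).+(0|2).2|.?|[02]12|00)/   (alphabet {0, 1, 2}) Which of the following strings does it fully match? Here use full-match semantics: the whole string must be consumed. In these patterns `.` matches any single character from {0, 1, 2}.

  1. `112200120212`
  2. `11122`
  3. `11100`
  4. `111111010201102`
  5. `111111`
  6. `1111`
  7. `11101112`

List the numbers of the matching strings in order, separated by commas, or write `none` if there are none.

1 → match
2 → no match
3 → match
4 → no match
5 → match
6 → match
7 → no match

1, 3, 5, 6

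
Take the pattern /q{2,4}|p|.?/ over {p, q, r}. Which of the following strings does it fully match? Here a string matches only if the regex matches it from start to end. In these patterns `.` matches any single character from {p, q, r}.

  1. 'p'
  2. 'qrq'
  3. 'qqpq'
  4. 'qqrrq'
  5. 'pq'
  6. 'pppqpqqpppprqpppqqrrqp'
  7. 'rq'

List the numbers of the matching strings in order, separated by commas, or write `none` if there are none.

1 → match
2 → no match
3 → no match
4 → no match
5 → no match
6 → no match
7 → no match

1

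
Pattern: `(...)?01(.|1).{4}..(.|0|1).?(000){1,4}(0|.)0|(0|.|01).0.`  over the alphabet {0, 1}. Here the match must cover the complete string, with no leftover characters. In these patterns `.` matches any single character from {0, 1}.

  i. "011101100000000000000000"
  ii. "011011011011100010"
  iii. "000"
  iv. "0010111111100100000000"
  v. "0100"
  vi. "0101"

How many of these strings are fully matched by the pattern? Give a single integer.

i → match
ii → match
iii. "000" → no match
iv → match
v. "0100" → match
vi. "0101" → match
Total matched: 5

5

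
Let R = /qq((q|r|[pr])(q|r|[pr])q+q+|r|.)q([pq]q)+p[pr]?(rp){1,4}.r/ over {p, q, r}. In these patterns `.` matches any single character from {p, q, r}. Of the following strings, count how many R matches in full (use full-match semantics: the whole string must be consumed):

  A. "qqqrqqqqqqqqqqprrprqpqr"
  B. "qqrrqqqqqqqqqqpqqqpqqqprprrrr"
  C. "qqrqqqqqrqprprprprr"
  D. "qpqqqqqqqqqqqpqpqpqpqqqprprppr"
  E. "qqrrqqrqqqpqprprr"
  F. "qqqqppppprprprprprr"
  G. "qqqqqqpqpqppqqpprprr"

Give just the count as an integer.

0

A → no match
B → no match
C → no match
D → no match — must start with "qq"
E → no match
F → no match
G → no match
Total matched: 0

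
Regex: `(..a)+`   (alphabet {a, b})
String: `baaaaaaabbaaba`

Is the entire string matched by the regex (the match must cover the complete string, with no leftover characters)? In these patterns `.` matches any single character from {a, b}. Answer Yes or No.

No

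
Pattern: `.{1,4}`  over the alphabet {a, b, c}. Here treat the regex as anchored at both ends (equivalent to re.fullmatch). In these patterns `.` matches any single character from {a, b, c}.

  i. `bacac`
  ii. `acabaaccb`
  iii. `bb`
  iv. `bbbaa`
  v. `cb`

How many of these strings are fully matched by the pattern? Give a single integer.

i → no match
ii → no match
iii → match
iv → no match
v → match
Total matched: 2

2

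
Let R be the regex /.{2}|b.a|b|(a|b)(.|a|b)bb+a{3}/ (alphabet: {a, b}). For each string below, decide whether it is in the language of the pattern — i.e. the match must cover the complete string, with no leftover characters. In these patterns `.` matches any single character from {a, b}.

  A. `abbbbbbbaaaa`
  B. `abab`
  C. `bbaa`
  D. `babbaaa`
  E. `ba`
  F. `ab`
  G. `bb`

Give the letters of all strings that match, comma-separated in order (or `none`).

A. `abbbbbbbaaaa` → no match
B. `abab` → no match
C. `bbaa` → no match
D. `babbaaa` → match
E. `ba` → match
F. `ab` → match
G. `bb` → match

D, E, F, G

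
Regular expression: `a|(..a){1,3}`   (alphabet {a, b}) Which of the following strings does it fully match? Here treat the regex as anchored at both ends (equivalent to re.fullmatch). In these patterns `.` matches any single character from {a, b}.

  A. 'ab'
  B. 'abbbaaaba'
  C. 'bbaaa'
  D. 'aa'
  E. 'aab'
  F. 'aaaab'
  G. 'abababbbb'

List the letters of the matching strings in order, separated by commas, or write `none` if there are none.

none

A → no match — must end with 'a'
B → no match
C → no match
D → no match
E → no match — must end with 'a'
F → no match — must end with 'a'
G → no match — must end with 'a'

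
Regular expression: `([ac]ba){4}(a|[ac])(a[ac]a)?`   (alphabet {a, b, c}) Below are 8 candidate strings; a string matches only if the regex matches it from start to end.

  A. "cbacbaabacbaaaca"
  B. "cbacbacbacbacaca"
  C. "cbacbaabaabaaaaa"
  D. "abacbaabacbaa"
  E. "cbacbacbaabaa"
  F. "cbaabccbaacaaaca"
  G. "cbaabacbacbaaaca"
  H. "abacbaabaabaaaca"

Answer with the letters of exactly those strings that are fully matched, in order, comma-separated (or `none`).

A → match
B → match
C → match
D → match
E → match
F → no match
G → match
H → match

A, B, C, D, E, G, H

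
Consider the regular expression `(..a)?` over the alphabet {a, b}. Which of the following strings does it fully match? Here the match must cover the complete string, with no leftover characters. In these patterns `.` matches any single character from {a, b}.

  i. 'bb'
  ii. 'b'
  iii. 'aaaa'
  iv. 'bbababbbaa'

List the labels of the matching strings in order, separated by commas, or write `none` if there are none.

none

i. 'bb' → no match
ii. 'b' → no match
iii. 'aaaa' → no match
iv. 'bbababbbaa' → no match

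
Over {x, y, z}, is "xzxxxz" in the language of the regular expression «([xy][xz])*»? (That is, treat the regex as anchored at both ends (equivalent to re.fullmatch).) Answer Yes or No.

Yes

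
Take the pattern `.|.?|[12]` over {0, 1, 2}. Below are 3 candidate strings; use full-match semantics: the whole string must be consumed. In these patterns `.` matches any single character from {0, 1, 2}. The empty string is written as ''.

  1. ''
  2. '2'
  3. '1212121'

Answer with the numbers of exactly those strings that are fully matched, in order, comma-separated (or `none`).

1, 2

1 → match
2 → match
3 → no match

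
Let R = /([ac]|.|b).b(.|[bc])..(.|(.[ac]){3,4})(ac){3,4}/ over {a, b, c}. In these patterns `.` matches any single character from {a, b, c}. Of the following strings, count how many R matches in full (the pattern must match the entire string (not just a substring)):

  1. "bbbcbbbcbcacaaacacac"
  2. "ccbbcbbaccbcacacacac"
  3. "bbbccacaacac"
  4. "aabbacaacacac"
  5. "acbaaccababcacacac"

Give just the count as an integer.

1 → match
2 → match
3. "bbbccacaacac" → no match
4 → match
5 → match
Total matched: 4

4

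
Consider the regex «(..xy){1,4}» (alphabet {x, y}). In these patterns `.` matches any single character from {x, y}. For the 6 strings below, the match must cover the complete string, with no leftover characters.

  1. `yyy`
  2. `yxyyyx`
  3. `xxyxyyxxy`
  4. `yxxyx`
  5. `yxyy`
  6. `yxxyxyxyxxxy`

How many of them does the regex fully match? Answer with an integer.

1

1. `yyy` → no match — must end with `xy`
2. `yxyyyx` → no match — must end with `xy`
3. `xxyxyyxxy` → no match
4. `yxxyx` → no match — must end with `xy`
5. `yxyy` → no match — must end with `xy`
6. `yxxyxyxyxxxy` → match
Total matched: 1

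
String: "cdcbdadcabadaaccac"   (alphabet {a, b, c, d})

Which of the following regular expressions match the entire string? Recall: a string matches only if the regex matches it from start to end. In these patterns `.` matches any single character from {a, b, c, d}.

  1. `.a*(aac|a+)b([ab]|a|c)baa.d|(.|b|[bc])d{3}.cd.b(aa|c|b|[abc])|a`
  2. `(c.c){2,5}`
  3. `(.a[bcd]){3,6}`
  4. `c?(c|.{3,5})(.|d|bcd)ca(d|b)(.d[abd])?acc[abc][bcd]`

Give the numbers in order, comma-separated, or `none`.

1 → no match
2 → no match
3 → no match
4 → match

4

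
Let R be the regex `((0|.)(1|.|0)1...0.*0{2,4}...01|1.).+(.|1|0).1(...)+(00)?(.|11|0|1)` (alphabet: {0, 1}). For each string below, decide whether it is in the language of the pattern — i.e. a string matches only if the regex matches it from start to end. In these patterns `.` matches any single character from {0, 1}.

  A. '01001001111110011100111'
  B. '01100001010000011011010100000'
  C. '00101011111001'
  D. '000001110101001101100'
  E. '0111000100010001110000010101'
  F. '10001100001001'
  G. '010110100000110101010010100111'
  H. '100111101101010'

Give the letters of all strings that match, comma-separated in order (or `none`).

A → no match
B → no match
C → no match
D → no match
E → match
F → no match
G → no match
H → no match

E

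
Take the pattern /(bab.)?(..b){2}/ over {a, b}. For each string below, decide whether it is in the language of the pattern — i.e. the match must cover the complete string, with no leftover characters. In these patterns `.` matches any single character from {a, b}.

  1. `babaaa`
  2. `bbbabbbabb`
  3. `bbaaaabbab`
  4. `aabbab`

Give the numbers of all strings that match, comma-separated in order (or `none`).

1 → no match — must end with `b`
2 → no match
3 → no match
4 → match

4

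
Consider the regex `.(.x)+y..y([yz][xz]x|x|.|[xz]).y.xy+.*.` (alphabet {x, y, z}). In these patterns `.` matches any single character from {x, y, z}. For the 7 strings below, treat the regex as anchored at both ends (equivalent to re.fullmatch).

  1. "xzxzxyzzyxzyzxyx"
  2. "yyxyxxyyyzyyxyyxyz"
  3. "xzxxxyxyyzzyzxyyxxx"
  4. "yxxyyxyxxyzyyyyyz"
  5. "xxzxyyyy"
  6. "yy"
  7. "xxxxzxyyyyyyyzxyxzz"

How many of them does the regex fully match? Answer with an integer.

2

1 → match
2 → no match
3 → match
4 → no match
5 → no match
6 → no match
7 → no match
Total matched: 2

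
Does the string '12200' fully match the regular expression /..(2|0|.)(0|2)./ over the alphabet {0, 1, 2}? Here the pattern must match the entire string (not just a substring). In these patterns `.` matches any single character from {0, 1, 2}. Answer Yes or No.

Yes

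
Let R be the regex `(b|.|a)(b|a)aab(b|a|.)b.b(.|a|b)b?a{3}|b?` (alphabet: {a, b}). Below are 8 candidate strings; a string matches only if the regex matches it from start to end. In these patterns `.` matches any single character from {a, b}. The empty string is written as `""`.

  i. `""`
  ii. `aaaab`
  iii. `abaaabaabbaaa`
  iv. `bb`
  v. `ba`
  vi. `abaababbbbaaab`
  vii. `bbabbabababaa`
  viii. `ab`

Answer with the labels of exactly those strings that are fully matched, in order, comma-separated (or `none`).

i → match
ii → no match
iii → no match
iv → no match
v → no match
vi → no match
vii → no match
viii → no match

i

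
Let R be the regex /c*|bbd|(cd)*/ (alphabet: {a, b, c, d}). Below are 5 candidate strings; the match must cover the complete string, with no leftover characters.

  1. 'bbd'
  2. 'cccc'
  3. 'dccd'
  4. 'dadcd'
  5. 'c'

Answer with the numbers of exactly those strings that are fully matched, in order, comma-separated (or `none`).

1, 2, 5

1. 'bbd' → match
2. 'cccc' → match
3. 'dccd' → no match
4. 'dadcd' → no match
5. 'c' → match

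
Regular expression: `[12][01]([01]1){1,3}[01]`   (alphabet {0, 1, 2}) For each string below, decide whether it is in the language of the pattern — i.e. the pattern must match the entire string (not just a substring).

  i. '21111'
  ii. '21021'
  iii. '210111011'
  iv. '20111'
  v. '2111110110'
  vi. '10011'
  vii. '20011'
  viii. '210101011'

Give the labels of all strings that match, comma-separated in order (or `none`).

i, iii, iv, vi, vii, viii

i → match
ii → no match
iii → match
iv → match
v → no match
vi → match
vii → match
viii → match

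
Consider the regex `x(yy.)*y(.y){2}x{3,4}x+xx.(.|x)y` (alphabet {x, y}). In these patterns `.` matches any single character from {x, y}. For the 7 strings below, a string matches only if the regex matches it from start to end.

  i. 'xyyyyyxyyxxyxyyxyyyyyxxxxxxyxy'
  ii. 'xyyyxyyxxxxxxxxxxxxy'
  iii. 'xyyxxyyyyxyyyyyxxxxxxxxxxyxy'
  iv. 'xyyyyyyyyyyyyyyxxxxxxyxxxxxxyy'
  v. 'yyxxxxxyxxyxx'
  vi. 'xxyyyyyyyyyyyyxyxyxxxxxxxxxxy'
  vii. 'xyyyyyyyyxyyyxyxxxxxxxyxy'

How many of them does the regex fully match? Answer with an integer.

1

i → no match
ii → no match
iii → no match
iv → no match
v → no match — must start with 'x'
vi → no match
vii → match
Total matched: 1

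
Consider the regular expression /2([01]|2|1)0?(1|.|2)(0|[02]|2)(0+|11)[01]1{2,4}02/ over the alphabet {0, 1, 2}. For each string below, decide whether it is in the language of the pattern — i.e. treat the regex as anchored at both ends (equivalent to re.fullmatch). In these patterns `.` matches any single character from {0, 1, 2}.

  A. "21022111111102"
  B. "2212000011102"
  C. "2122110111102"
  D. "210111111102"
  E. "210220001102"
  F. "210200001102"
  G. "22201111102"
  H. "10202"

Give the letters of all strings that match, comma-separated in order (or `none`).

A → match
B → match
C → match
D. "210111111102" → no match
E. "210220001102" → match
F. "210200001102" → match
G. "22201111102" → match
H. "10202" → no match — must start with "2"

A, B, C, E, F, G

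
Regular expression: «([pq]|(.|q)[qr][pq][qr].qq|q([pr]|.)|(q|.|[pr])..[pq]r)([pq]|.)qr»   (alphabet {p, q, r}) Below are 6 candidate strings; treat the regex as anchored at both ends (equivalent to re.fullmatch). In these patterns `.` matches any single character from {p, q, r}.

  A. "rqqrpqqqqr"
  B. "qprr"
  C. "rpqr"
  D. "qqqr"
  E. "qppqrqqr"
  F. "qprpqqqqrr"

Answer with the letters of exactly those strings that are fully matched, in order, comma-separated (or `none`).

A → match
B → no match — must end with "qr"
C → no match
D → match
E → match
F → no match — must end with "qr"

A, D, E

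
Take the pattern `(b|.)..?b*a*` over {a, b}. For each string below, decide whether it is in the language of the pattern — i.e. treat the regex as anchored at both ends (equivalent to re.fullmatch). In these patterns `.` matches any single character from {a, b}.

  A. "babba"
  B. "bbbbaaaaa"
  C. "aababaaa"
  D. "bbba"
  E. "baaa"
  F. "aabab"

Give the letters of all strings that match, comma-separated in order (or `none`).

A → match
B → match
C → no match
D → match
E → match
F → no match

A, B, D, E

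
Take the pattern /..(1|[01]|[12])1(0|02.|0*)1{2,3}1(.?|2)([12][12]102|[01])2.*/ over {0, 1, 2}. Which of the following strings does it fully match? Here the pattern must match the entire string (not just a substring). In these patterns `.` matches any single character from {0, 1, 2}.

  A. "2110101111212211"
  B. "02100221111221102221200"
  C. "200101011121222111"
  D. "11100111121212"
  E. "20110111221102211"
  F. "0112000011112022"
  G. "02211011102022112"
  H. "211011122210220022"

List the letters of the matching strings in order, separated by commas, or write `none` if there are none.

E

A → no match
B → no match
C → no match
D → no match
E → match
F → no match
G → no match
H → no match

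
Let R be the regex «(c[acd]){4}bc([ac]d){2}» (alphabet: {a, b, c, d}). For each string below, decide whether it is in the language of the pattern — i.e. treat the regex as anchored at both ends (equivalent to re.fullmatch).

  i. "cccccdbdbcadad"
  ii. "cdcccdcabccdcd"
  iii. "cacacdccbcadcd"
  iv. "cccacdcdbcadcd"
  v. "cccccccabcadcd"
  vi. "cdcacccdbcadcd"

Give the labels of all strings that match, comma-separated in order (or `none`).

i → no match
ii → match
iii → match
iv → match
v → match
vi → match

ii, iii, iv, v, vi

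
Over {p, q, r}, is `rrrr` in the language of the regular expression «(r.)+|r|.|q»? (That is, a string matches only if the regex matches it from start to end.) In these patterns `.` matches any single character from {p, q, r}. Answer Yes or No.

Yes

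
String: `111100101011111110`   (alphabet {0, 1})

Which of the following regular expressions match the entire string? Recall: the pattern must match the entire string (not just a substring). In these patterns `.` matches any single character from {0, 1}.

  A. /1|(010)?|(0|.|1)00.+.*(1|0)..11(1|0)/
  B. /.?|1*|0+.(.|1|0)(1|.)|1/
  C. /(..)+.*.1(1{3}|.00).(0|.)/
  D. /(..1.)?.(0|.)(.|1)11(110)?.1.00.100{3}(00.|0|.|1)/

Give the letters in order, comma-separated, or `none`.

C

A → no match
B → no match
C → match
D → no match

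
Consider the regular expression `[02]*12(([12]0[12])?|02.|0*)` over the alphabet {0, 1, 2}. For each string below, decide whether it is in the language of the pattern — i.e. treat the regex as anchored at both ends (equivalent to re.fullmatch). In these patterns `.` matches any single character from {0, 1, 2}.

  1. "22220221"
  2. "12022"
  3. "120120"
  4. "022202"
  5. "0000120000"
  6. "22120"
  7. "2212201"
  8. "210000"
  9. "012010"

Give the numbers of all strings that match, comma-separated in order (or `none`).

2, 5, 6, 7

1. "22220221" → no match
2. "12022" → match
3. "120120" → no match
4. "022202" → no match
5. "0000120000" → match
6. "22120" → match
7. "2212201" → match
8. "210000" → no match
9. "012010" → no match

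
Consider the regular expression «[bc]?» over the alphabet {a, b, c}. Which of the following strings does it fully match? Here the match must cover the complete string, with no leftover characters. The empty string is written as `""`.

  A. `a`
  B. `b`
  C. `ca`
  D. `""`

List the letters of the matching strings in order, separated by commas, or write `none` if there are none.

A → no match
B → match
C → no match
D → match

B, D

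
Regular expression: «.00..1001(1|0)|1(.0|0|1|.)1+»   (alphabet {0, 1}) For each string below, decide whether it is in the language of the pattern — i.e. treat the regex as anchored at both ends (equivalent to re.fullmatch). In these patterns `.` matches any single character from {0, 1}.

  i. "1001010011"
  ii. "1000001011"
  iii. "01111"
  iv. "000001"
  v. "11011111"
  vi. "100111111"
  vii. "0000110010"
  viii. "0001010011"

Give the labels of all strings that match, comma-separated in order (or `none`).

i, v, vi, vii, viii

i. "1001010011" → match
ii. "1000001011" → no match
iii. "01111" → no match
iv. "000001" → no match
v. "11011111" → match
vi. "100111111" → match
vii. "0000110010" → match
viii. "0001010011" → match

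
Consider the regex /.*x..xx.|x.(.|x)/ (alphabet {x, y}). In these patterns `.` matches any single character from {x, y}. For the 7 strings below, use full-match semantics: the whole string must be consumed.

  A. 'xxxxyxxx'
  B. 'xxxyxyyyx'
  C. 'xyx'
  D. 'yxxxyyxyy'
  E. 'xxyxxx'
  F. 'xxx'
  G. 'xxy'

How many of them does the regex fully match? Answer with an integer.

5

A → match
B → no match
C → match
D → no match
E → match
F → match
G → match
Total matched: 5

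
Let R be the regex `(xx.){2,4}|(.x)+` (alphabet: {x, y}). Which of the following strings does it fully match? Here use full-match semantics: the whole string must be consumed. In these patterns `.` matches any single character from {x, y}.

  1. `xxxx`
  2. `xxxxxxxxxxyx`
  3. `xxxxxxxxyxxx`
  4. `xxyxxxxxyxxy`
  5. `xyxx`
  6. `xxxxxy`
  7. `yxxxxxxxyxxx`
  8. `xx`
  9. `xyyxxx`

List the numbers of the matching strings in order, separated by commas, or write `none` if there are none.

1, 2, 3, 4, 6, 7, 8

1. `xxxx` → match
2. `xxxxxxxxxxyx` → match
3. `xxxxxxxxyxxx` → match
4. `xxyxxxxxyxxy` → match
5. `xyxx` → no match
6. `xxxxxy` → match
7. `yxxxxxxxyxxx` → match
8. `xx` → match
9. `xyyxxx` → no match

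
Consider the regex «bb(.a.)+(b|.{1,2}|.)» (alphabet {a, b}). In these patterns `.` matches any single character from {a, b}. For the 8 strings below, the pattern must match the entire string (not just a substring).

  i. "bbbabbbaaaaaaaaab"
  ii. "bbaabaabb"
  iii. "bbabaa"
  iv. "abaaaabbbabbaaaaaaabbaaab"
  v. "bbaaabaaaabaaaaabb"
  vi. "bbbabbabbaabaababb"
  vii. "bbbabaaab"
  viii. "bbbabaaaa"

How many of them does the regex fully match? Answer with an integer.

5

i → no match
ii → match
iii → no match
iv → no match — must start with "bb"
v → match
vi → match
vii → match
viii → match
Total matched: 5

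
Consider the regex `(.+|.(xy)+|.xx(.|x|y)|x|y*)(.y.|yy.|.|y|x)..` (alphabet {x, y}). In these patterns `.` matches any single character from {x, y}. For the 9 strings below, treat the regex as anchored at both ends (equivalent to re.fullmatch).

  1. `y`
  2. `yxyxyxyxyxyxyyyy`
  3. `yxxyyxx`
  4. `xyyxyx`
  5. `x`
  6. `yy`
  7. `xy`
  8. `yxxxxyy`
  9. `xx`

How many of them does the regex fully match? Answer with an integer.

1. `y` → no match
2 → match
3. `yxxyyxx` → match
4. `xyyxyx` → match
5. `x` → no match
6. `yy` → no match
7. `xy` → no match
8. `yxxxxyy` → match
9. `xx` → no match
Total matched: 4

4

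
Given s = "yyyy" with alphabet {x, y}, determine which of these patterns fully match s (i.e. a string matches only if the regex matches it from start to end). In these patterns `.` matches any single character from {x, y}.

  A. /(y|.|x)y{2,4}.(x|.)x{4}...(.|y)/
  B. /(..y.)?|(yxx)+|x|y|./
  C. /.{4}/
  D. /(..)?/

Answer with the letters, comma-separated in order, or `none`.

B, C

A → no match
B → match
C → match
D → no match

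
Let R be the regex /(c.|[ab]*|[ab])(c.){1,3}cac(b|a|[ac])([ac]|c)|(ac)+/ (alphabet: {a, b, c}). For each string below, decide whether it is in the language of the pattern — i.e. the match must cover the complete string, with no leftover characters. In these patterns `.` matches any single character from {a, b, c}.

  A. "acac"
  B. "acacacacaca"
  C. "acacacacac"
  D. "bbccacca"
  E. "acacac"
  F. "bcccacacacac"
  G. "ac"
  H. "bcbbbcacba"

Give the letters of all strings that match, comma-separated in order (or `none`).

A, C, E, F, G

A → match
B → no match
C → match
D → no match
E → match
F → match
G → match
H → no match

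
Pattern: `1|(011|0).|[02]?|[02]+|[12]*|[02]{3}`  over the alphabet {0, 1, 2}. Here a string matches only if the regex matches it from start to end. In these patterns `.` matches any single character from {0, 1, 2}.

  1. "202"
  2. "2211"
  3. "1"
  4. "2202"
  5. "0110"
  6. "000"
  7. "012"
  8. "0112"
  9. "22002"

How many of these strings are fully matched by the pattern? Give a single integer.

1 → match
2 → match
3 → match
4 → match
5 → match
6 → match
7 → no match
8 → match
9 → match
Total matched: 8

8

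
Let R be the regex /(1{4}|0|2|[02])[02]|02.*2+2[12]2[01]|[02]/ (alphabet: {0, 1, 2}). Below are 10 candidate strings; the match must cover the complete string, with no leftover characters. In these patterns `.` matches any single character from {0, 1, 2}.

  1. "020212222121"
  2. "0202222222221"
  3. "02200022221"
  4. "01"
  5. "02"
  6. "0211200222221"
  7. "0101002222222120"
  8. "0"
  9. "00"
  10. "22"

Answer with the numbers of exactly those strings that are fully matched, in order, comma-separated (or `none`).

1, 2, 3, 5, 6, 8, 9, 10

1 → match
2 → match
3 → match
4 → no match
5 → match
6 → match
7 → no match
8 → match
9 → match
10 → match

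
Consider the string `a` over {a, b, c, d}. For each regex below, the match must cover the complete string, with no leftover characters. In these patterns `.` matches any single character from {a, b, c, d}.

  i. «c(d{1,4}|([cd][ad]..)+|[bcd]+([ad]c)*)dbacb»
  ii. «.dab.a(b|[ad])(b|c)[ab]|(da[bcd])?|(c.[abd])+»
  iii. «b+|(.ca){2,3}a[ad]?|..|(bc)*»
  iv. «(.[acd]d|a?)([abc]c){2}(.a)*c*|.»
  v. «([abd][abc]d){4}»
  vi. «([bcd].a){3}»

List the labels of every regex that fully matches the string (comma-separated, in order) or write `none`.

iv

i → no match — must start with `c`
ii → no match
iii → no match
iv → match
v → no match — must end with `d`
vi → no match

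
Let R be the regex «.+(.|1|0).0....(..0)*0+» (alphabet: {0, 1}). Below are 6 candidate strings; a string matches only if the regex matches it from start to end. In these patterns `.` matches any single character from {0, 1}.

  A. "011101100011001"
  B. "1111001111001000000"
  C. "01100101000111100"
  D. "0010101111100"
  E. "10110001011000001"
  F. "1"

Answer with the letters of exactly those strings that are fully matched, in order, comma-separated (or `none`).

A → no match — must end with "0"
B → match
C → match
D → no match
E → no match — must end with "0"
F → no match — must end with "0"

B, C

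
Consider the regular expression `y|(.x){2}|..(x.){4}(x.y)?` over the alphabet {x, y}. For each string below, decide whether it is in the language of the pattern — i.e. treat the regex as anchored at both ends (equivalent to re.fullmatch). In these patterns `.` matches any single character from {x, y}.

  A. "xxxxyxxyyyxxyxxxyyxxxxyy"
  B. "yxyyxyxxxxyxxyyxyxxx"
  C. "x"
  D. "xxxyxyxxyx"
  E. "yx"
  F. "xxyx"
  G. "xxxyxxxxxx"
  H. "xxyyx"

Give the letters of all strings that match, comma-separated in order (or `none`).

A → no match
B → no match
C → no match
D → no match
E → no match
F → match
G → match
H → no match

F, G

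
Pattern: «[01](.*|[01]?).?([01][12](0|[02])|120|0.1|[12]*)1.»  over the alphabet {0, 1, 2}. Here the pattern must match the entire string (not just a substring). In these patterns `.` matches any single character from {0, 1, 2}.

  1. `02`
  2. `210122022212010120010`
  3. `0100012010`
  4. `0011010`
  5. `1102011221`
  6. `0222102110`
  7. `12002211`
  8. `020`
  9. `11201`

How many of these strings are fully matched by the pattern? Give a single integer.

1 → no match
2 → no match
3 → match
4 → match
5 → no match
6 → match
7 → match
8 → no match
9 → no match
Total matched: 4

4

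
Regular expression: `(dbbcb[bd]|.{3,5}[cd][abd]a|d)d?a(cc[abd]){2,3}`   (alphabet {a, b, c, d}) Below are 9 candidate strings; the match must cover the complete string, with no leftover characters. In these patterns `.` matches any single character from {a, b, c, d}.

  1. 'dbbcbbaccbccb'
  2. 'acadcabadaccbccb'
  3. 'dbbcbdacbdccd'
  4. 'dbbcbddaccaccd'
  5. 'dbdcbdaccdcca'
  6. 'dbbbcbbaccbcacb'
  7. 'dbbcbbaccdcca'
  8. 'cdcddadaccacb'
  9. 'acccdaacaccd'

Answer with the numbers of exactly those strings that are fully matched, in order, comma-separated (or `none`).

1 → match
2 → no match
3 → no match
4 → match
5 → no match
6 → no match
7 → match
8 → no match
9 → no match

1, 4, 7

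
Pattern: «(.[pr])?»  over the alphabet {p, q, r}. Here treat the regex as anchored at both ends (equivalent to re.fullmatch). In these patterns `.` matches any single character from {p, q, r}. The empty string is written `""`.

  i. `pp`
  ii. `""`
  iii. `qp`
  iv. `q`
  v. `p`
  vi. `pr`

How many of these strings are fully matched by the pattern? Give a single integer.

4

i → match
ii → match
iii → match
iv → no match
v → no match
vi → match
Total matched: 4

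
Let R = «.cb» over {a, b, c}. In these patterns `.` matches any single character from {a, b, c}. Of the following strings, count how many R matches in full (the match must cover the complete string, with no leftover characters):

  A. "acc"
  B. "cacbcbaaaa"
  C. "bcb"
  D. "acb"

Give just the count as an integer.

A → no match — must end with "cb"
B → no match — must end with "cb"
C → match
D → match
Total matched: 2

2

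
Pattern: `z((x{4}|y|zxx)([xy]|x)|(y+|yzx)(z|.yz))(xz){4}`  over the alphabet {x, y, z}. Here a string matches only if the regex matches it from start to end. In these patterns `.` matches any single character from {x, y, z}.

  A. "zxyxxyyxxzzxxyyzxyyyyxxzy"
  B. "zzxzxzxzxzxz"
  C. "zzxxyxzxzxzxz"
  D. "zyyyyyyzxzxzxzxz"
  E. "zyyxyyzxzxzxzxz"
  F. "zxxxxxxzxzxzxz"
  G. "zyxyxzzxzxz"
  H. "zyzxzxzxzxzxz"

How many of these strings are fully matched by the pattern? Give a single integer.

A → no match — must end with "xz"
B. "zzxzxzxzxzxz" → no match
C → match
D → match
E → no match
F → match
G. "zyxyxzzxzxz" → no match
H → match
Total matched: 4

4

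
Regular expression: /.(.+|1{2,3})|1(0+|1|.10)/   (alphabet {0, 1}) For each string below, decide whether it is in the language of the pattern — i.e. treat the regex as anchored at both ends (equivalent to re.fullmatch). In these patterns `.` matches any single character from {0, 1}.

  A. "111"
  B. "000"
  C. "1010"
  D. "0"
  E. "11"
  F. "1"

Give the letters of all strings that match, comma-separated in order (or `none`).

A, B, C, E

A. "111" → match
B. "000" → match
C. "1010" → match
D. "0" → no match
E. "11" → match
F. "1" → no match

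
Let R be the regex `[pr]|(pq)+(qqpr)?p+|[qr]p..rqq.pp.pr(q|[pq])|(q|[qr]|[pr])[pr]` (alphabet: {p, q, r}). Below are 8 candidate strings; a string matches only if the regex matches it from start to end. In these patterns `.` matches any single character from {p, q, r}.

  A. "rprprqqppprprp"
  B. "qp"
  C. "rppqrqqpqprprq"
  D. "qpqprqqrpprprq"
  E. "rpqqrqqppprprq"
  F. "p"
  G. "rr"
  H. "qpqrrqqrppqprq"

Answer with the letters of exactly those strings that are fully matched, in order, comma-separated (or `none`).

A, B, D, E, F, G, H

A → match
B. "qp" → match
C → no match
D → match
E → match
F. "p" → match
G. "rr" → match
H → match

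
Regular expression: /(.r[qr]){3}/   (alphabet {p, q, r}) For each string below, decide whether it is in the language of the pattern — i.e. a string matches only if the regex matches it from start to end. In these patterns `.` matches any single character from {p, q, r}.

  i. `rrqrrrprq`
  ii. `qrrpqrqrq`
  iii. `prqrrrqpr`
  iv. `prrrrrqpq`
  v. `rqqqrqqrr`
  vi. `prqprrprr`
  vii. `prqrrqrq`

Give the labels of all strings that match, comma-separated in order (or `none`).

i → match
ii → no match
iii → no match
iv → no match
v → no match
vi → match
vii → no match

i, vi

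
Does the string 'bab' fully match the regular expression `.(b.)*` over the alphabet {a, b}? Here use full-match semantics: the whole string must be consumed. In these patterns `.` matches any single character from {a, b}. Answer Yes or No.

No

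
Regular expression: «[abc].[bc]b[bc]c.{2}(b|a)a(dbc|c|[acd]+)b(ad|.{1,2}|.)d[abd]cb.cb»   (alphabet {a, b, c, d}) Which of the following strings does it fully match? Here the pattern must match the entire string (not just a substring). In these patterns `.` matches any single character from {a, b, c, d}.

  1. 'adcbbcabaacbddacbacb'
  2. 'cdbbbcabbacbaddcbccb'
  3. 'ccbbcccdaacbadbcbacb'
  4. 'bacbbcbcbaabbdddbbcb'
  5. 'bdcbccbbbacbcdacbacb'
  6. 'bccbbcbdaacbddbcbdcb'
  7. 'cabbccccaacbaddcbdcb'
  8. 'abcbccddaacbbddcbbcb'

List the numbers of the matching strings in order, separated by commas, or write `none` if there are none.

1 → match
2 → match
3 → match
4 → no match
5 → match
6 → match
7 → match
8 → match

1, 2, 3, 5, 6, 7, 8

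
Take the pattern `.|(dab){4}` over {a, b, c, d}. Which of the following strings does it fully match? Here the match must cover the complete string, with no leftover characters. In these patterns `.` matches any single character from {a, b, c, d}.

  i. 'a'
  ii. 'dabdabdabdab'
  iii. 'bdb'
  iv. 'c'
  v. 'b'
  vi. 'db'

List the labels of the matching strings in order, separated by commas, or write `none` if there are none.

i, ii, iv, v

i → match
ii → match
iii → no match
iv → match
v → match
vi → no match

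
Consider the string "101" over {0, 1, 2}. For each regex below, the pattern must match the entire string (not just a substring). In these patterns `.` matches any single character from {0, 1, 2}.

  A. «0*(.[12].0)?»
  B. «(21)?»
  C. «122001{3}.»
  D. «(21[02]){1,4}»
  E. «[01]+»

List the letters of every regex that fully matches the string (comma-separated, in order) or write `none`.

E

A → no match
B → no match
C → no match — must start with "122001"
D → no match — must start with "21"
E → match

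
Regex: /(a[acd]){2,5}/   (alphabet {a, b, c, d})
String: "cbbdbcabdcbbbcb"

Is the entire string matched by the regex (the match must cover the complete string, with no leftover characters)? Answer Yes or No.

No

Every match must start with "a", but "cbbdbcabdcbbbcb" does not.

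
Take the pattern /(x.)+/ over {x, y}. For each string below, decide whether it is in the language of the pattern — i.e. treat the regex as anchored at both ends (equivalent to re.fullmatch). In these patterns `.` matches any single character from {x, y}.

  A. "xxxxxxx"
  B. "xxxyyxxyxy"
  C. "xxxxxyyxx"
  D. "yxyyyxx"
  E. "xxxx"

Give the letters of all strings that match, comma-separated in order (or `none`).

E

A → no match
B → no match
C → no match
D → no match — must start with "x"
E → match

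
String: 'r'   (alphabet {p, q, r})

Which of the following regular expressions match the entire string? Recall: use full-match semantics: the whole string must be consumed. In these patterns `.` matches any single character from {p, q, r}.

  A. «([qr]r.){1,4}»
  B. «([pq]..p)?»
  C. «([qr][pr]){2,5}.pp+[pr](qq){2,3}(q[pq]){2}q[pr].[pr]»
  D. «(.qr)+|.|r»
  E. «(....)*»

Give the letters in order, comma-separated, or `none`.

D

A → no match
B → no match
C → no match
D → match
E → no match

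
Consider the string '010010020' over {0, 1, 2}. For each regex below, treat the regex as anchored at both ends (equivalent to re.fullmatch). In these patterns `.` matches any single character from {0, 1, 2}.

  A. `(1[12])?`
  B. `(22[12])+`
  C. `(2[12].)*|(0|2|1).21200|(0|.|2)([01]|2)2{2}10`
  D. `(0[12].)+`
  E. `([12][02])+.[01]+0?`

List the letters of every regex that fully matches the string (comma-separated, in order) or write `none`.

A → no match
B → no match — must start with '22'
C → no match
D → match
E → no match

D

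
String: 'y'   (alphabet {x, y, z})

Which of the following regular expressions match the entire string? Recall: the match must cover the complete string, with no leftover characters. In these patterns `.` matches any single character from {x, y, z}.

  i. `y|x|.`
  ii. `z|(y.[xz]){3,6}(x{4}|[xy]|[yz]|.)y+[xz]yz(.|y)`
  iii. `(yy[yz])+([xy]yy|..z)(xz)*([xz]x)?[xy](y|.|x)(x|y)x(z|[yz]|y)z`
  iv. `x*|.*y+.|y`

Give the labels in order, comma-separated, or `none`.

i, iv

i → match
ii → no match
iii → no match — must start with 'yy'
iv → match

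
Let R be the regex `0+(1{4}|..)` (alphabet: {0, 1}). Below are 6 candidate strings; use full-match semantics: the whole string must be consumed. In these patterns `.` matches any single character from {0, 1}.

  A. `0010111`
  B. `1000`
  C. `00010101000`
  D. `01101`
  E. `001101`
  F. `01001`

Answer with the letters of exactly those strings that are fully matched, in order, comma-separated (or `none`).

A → no match
B → no match — must start with `0`
C → no match
D → no match
E → no match
F → no match

none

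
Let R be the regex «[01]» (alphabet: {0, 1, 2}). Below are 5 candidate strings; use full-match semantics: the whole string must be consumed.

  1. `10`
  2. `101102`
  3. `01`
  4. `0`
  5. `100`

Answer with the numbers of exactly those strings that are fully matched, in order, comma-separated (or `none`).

1 → no match
2 → no match
3 → no match
4 → match
5 → no match

4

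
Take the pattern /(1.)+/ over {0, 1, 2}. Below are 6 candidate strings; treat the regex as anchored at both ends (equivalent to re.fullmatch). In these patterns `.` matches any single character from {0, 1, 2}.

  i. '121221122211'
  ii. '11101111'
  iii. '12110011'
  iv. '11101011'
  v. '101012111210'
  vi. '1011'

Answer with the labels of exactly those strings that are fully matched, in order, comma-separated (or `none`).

i. '121221122211' → no match
ii. '11101111' → match
iii. '12110011' → no match
iv. '11101011' → match
v. '101012111210' → match
vi. '1011' → match

ii, iv, v, vi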